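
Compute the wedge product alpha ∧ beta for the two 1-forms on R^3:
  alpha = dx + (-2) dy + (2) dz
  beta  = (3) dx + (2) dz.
alpha ∧ beta = (-4) dx ∧ dz + (6) dx ∧ dy + (-4) dy ∧ dz

Distribute the wedge, using dx_i ∧ dx_j = -dx_j ∧ dx_i and dx_i ∧ dx_i = 0. For each pair (i, j) with i < j, the coefficient of dx_i ∧ dx_j in alpha ∧ beta is (alpha_i * beta_j - alpha_j * beta_i). Collecting: alpha ∧ beta = (-4) dx ∧ dz + (6) dx ∧ dy + (-4) dy ∧ dz.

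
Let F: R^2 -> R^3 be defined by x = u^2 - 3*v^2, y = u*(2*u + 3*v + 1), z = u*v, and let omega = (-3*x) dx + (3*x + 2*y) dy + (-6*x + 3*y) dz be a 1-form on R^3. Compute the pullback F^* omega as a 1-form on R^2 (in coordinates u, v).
F^* omega = (22*u^3 + 45*u^2*v + 15*u^2 + 9*u*v^2 + 15*u*v + 2*u - 9*v^3 - 9*v^2) du + (21*u^3 + 45*u^2*v + 9*u^2 - 9*u*v^2 - 54*v^3) dv

Using F^*(f dg) = (f ∘ F) d(g ∘ F), substitute each coordinate x_i by F_i(u, v) in f_i, and replace dx_i by d F_i = (∂F_i/∂u) du + (∂F_i/∂v) dv.
  For the x component: f_1(F) = -3*u^2 + 9*v^2; d F_1 = (2*u) du + (-6*v) dv
  For the y component: f_2(F) = 7*u^2 + 6*u*v + 2*u - 9*v^2; d F_2 = (4*u + 3*v + 1) du + (3*u) dv
  For the z component: f_3(F) = 9*u*v + 3*u + 18*v^2; d F_3 = (v) du + (u) dv
Combining and collecting du, dv coefficients:
  coeff of du: 22*u^3 + 45*u^2*v + 15*u^2 + 9*u*v^2 + 15*u*v + 2*u - 9*v^3 - 9*v^2
  coeff of dv: 21*u^3 + 45*u^2*v + 9*u^2 - 9*u*v^2 - 54*v^3
F^* omega = (22*u^3 + 45*u^2*v + 15*u^2 + 9*u*v^2 + 15*u*v + 2*u - 9*v^3 - 9*v^2) du + (21*u^3 + 45*u^2*v + 9*u^2 - 9*u*v^2 - 54*v^3) dv.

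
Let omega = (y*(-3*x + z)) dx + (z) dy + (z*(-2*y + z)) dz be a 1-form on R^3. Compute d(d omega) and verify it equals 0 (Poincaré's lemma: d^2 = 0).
d(d omega) = 0

Step 1: d omega = sum_{i<j} (∂f_j/∂x_i - ∂f_i/∂x_j) dx_i ∧ dx_j:
  coeff of dx ∧ dy: 3*x - z
  coeff of dx ∧ dz: -y
  coeff of dy ∧ dz: -2*z - 1
Step 2: Apply d again to each 2-form coefficient. The only possible 3-form in R^3 is dx ∧ dy ∧ dz, with coefficient
  ∂(coeff of dy∧dz)/∂x - ∂(coeff of dx∧dz)/∂y + ∂(coeff of dx∧dy)/∂z
  = ∂/∂x (-2*z - 1) - ∂/∂y (-y) + ∂/∂z (3*x - z).
Each of these terms simplifies to sums of mixed partials that cancel in pairs. The result is 0 (by equality of mixed partials for smooth functions — Schwarz / Clairaut).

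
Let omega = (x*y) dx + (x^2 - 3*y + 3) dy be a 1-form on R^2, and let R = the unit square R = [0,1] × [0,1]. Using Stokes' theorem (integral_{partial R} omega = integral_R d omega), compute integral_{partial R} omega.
integral_(partial R) omega = 1/2

Stokes: integral_partial_R omega = integral_R d omega with d omega = (∂Q/∂x - ∂P/∂y) dx ∧ dy.
  ∂Q/∂x = 2*x
  ∂P/∂y = x
  integrand = ∂Q/∂x - ∂P/∂y = x.
Integrating over R: integral_0^1 integral_0^1 (x) dx dy = 1/2.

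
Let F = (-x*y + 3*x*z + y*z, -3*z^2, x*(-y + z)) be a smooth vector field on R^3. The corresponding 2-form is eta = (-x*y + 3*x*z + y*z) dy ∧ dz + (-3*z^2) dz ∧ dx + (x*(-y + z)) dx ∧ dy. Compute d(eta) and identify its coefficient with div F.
d(eta) = (x - y + 3*z) dx ∧ dy ∧ dz; div F = x - y + 3*z

For a 2-form in R^3 of the form above, applying d gives a 3-form with coefficient ∂P/∂x + ∂Q/∂y + ∂R/∂z:
  ∂P/∂x = -y + 3*z
  ∂Q/∂y = 0
  ∂R/∂z = x
Sum = x - y + 3*z, which is exactly div F.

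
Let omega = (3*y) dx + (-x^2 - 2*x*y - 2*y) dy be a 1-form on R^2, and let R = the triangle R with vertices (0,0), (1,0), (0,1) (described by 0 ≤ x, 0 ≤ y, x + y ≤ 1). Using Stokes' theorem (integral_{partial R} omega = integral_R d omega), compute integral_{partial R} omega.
integral_(partial R) omega = -13/6

Stokes: integral_partial_R omega = integral_R d omega with d omega = (∂Q/∂x - ∂P/∂y) dx ∧ dy.
  ∂Q/∂x = -2*x - 2*y
  ∂P/∂y = 3
  integrand = ∂Q/∂x - ∂P/∂y = -2*x - 2*y - 3.
Integrating over R: integral_0^1 integral_0^{1-x} (-2*x - 2*y - 3) dy dx = -13/6.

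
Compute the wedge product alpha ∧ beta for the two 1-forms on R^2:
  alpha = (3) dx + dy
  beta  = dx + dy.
alpha ∧ beta = (2) dx ∧ dy

Distribute the wedge, using dx_i ∧ dx_j = -dx_j ∧ dx_i and dx_i ∧ dx_i = 0. For each pair (i, j) with i < j, the coefficient of dx_i ∧ dx_j in alpha ∧ beta is (alpha_i * beta_j - alpha_j * beta_i). Collecting: alpha ∧ beta = (2) dx ∧ dy.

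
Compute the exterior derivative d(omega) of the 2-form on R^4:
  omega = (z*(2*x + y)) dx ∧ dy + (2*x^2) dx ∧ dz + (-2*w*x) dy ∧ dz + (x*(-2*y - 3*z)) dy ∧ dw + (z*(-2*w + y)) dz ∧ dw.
d(omega) = (-2*w + 2*x + y) dx ∧ dy ∧ dz + (x + z) dy ∧ dz ∧ dw + (-2*y - 3*z) dx ∧ dy ∧ dw

For a 2-form omega = sum_{i<j} g_{ij} dx_i ∧ dx_j, the exterior derivative is
  d(omega) = sum_{i<j} d(g_{ij}) ∧ dx_i ∧ dx_j = sum_{i<j, k} (∂g_{ij}/∂x_k) dx_k ∧ dx_i ∧ dx_j.
Expand each term, using dx_k ∧ dx_i ∧ dx_j = sgn(permutation) dx_{(a)} ∧ dx_{(b)} ∧ dx_{(c)} with (a < b < c) sorted:
  d(z*(2*x + y)) includes (∂/∂z)(z*(2*x + y)) dz = (2*x + y) dz, which multiplied by dx ∧ dy gives (2*x + y) dx ∧ dy ∧ dz
  d(-2*w*x) includes (∂/∂x)(-2*w*x) dx = (-2*w) dx, which multiplied by dy ∧ dz gives (-2*w) dx ∧ dy ∧ dz
  d(-2*w*x) includes (∂/∂w)(-2*w*x) dw = (-2*x) dw, which multiplied by dy ∧ dz gives (-2*x) dy ∧ dz ∧ dw
  d(x*(-2*y - 3*z)) includes (∂/∂x)(x*(-2*y - 3*z)) dx = (-2*y - 3*z) dx, which multiplied by dy ∧ dw gives (-2*y - 3*z) dx ∧ dy ∧ dw
  d(x*(-2*y - 3*z)) includes (∂/∂z)(x*(-2*y - 3*z)) dz = (-3*x) dz, which multiplied by dy ∧ dw gives (3*x) dy ∧ dz ∧ dw
  d(z*(-2*w + y)) includes (∂/∂y)(z*(-2*w + y)) dy = (z) dy, which multiplied by dz ∧ dw gives (z) dy ∧ dz ∧ dw
Collecting like 3-forms: d(omega) = (-2*w + 2*x + y) dx ∧ dy ∧ dz + (x + z) dy ∧ dz ∧ dw + (-2*y - 3*z) dx ∧ dy ∧ dw.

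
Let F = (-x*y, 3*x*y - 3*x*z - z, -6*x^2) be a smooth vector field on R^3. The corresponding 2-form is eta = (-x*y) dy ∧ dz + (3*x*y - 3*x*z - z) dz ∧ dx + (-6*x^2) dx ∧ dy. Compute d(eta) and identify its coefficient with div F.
d(eta) = (3*x - y) dx ∧ dy ∧ dz; div F = 3*x - y

For a 2-form in R^3 of the form above, applying d gives a 3-form with coefficient ∂P/∂x + ∂Q/∂y + ∂R/∂z:
  ∂P/∂x = -y
  ∂Q/∂y = 3*x
  ∂R/∂z = 0
Sum = 3*x - y, which is exactly div F.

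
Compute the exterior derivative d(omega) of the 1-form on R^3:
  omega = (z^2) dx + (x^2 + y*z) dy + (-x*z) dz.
d(omega) = (2*x) dx ∧ dy + (-3*z) dx ∧ dz + (-y) dy ∧ dz

For a 1-form omega = sum_i f_i dx_i, the exterior derivative is
  d(omega) = sum_{i < j} (∂f_j/∂x_i - ∂f_i/∂x_j) dx_i ∧ dx_j.
  coefficient of dx ∧ dy: ∂f_2/∂x - ∂f_1/∂y = ∂(x^2 + y*z)/∂x - ∂(z^2)/∂y = 2*x
  coefficient of dx ∧ dz: ∂f_3/∂x - ∂f_1/∂z = ∂(-x*z)/∂x - ∂(z^2)/∂z = -3*z
  coefficient of dy ∧ dz: ∂f_3/∂y - ∂f_2/∂z = ∂(-x*z)/∂y - ∂(x^2 + y*z)/∂z = -y
Assembling: d(omega) = (2*x) dx ∧ dy + (-3*z) dx ∧ dz + (-y) dy ∧ dz.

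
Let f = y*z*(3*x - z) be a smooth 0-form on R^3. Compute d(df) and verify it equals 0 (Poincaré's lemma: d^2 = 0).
d(df) = 0

Step 1: df = sum_i (∂f/∂x_i) dx_i = (3*y*z) dx + (z*(3*x - z)) dy + (y*(3*x - 2*z)) dz.
Step 2: Apply d again. Using the 1-form formula, the coefficient of dx ∧ dy in d(df) is ∂^2 f/∂x ∂y - ∂^2 f/∂y ∂x = (3*z) - (3*z) = 0 (equality of mixed partials for smooth f).
Similarly for dx ∧ dz and dy ∧ dz — all coefficients vanish. So d(df) = 0.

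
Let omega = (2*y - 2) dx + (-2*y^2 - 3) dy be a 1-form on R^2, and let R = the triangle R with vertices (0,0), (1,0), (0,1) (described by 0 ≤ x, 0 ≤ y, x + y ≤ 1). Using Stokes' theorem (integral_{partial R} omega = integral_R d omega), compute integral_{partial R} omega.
integral_(partial R) omega = -1

Stokes: integral_partial_R omega = integral_R d omega with d omega = (∂Q/∂x - ∂P/∂y) dx ∧ dy.
  ∂Q/∂x = 0
  ∂P/∂y = 2
  integrand = ∂Q/∂x - ∂P/∂y = -2.
Integrating over R: integral_0^1 integral_0^{1-x} (-2) dy dx = -1.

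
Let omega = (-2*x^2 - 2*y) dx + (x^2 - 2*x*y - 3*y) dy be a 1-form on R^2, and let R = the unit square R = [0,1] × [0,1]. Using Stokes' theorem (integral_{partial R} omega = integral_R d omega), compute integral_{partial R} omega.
integral_(partial R) omega = 2

Stokes: integral_partial_R omega = integral_R d omega with d omega = (∂Q/∂x - ∂P/∂y) dx ∧ dy.
  ∂Q/∂x = 2*x - 2*y
  ∂P/∂y = -2
  integrand = ∂Q/∂x - ∂P/∂y = 2*x - 2*y + 2.
Integrating over R: integral_0^1 integral_0^1 (2*x - 2*y + 2) dx dy = 2.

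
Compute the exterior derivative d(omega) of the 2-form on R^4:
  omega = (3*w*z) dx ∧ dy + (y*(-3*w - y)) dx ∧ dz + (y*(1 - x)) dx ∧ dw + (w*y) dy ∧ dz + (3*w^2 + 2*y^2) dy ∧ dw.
d(omega) = (6*w + 2*y) dx ∧ dy ∧ dz + (x + 3*z - 1) dx ∧ dy ∧ dw + (-3*y) dx ∧ dz ∧ dw + (y) dy ∧ dz ∧ dw

For a 2-form omega = sum_{i<j} g_{ij} dx_i ∧ dx_j, the exterior derivative is
  d(omega) = sum_{i<j} d(g_{ij}) ∧ dx_i ∧ dx_j = sum_{i<j, k} (∂g_{ij}/∂x_k) dx_k ∧ dx_i ∧ dx_j.
Expand each term, using dx_k ∧ dx_i ∧ dx_j = sgn(permutation) dx_{(a)} ∧ dx_{(b)} ∧ dx_{(c)} with (a < b < c) sorted:
  d(3*w*z) includes (∂/∂z)(3*w*z) dz = (3*w) dz, which multiplied by dx ∧ dy gives (3*w) dx ∧ dy ∧ dz
  d(3*w*z) includes (∂/∂w)(3*w*z) dw = (3*z) dw, which multiplied by dx ∧ dy gives (3*z) dx ∧ dy ∧ dw
  d(y*(-3*w - y)) includes (∂/∂y)(y*(-3*w - y)) dy = (-3*w - 2*y) dy, which multiplied by dx ∧ dz gives (3*w + 2*y) dx ∧ dy ∧ dz
  d(y*(-3*w - y)) includes (∂/∂w)(y*(-3*w - y)) dw = (-3*y) dw, which multiplied by dx ∧ dz gives (-3*y) dx ∧ dz ∧ dw
  d(y*(1 - x)) includes (∂/∂y)(y*(1 - x)) dy = (1 - x) dy, which multiplied by dx ∧ dw gives (x - 1) dx ∧ dy ∧ dw
  d(w*y) includes (∂/∂w)(w*y) dw = (y) dw, which multiplied by dy ∧ dz gives (y) dy ∧ dz ∧ dw
Collecting like 3-forms: d(omega) = (6*w + 2*y) dx ∧ dy ∧ dz + (x + 3*z - 1) dx ∧ dy ∧ dw + (-3*y) dx ∧ dz ∧ dw + (y) dy ∧ dz ∧ dw.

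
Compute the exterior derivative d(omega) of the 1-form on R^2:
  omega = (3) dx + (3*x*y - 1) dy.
d(omega) = (3*y) dx ∧ dy

For a 1-form omega = sum_i f_i dx_i, the exterior derivative is
  d(omega) = sum_{i < j} (∂f_j/∂x_i - ∂f_i/∂x_j) dx_i ∧ dx_j.
  coefficient of dx ∧ dy: ∂f_2/∂x - ∂f_1/∂y = ∂(3*x*y - 1)/∂x - ∂(3)/∂y = 3*y
Assembling: d(omega) = (3*y) dx ∧ dy.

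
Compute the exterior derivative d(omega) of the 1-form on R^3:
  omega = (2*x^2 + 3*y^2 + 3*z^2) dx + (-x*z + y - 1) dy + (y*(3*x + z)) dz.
d(omega) = (-6*y - z) dx ∧ dy + (3*y - 6*z) dx ∧ dz + (4*x + z) dy ∧ dz

For a 1-form omega = sum_i f_i dx_i, the exterior derivative is
  d(omega) = sum_{i < j} (∂f_j/∂x_i - ∂f_i/∂x_j) dx_i ∧ dx_j.
  coefficient of dx ∧ dy: ∂f_2/∂x - ∂f_1/∂y = ∂(-x*z + y - 1)/∂x - ∂(2*x^2 + 3*y^2 + 3*z^2)/∂y = -6*y - z
  coefficient of dx ∧ dz: ∂f_3/∂x - ∂f_1/∂z = ∂(y*(3*x + z))/∂x - ∂(2*x^2 + 3*y^2 + 3*z^2)/∂z = 3*y - 6*z
  coefficient of dy ∧ dz: ∂f_3/∂y - ∂f_2/∂z = ∂(y*(3*x + z))/∂y - ∂(-x*z + y - 1)/∂z = 4*x + z
Assembling: d(omega) = (-6*y - z) dx ∧ dy + (3*y - 6*z) dx ∧ dz + (4*x + z) dy ∧ dz.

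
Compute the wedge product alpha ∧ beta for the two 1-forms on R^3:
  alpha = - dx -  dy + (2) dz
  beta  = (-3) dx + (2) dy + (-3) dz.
alpha ∧ beta = (-5) dx ∧ dy + (9) dx ∧ dz + (-1) dy ∧ dz

Distribute the wedge, using dx_i ∧ dx_j = -dx_j ∧ dx_i and dx_i ∧ dx_i = 0. For each pair (i, j) with i < j, the coefficient of dx_i ∧ dx_j in alpha ∧ beta is (alpha_i * beta_j - alpha_j * beta_i). Collecting: alpha ∧ beta = (-5) dx ∧ dy + (9) dx ∧ dz + (-1) dy ∧ dz.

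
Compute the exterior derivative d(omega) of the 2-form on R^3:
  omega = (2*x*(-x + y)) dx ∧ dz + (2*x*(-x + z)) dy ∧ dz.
d(omega) = (-6*x + 2*z) dx ∧ dy ∧ dz

For a 2-form omega = sum_{i<j} g_{ij} dx_i ∧ dx_j, the exterior derivative is
  d(omega) = sum_{i<j} d(g_{ij}) ∧ dx_i ∧ dx_j = sum_{i<j, k} (∂g_{ij}/∂x_k) dx_k ∧ dx_i ∧ dx_j.
Expand each term, using dx_k ∧ dx_i ∧ dx_j = sgn(permutation) dx_{(a)} ∧ dx_{(b)} ∧ dx_{(c)} with (a < b < c) sorted:
  d(2*x*(-x + y)) includes (∂/∂y)(2*x*(-x + y)) dy = (2*x) dy, which multiplied by dx ∧ dz gives (-2*x) dx ∧ dy ∧ dz
  d(2*x*(-x + z)) includes (∂/∂x)(2*x*(-x + z)) dx = (-4*x + 2*z) dx, which multiplied by dy ∧ dz gives (-4*x + 2*z) dx ∧ dy ∧ dz
Collecting like 3-forms: d(omega) = (-6*x + 2*z) dx ∧ dy ∧ dz.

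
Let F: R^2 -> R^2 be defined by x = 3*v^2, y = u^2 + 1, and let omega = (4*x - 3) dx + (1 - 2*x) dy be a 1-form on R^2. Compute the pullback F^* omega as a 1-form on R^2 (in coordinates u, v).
F^* omega = (2*u*(1 - 6*v^2)) du + (72*v^3 - 18*v) dv

Using F^*(f dg) = (f ∘ F) d(g ∘ F), substitute each coordinate x_i by F_i(u, v) in f_i, and replace dx_i by d F_i = (∂F_i/∂u) du + (∂F_i/∂v) dv.
  For the x component: f_1(F) = 12*v^2 - 3; d F_1 = (0) du + (6*v) dv
  For the y component: f_2(F) = 1 - 6*v^2; d F_2 = (2*u) du + (0) dv
Combining and collecting du, dv coefficients:
  coeff of du: 2*u*(1 - 6*v^2)
  coeff of dv: 72*v^3 - 18*v
F^* omega = (2*u*(1 - 6*v^2)) du + (72*v^3 - 18*v) dv.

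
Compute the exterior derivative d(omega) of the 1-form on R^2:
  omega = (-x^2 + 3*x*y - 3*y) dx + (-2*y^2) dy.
d(omega) = (3 - 3*x) dx ∧ dy

For a 1-form omega = sum_i f_i dx_i, the exterior derivative is
  d(omega) = sum_{i < j} (∂f_j/∂x_i - ∂f_i/∂x_j) dx_i ∧ dx_j.
  coefficient of dx ∧ dy: ∂f_2/∂x - ∂f_1/∂y = ∂(-2*y^2)/∂x - ∂(-x^2 + 3*x*y - 3*y)/∂y = 3 - 3*x
Assembling: d(omega) = (3 - 3*x) dx ∧ dy.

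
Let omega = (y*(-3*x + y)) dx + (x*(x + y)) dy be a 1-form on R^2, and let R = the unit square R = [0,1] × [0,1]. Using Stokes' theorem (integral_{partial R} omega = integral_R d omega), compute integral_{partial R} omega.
integral_(partial R) omega = 2

Stokes: integral_partial_R omega = integral_R d omega with d omega = (∂Q/∂x - ∂P/∂y) dx ∧ dy.
  ∂Q/∂x = 2*x + y
  ∂P/∂y = -3*x + 2*y
  integrand = ∂Q/∂x - ∂P/∂y = 5*x - y.
Integrating over R: integral_0^1 integral_0^1 (5*x - y) dx dy = 2.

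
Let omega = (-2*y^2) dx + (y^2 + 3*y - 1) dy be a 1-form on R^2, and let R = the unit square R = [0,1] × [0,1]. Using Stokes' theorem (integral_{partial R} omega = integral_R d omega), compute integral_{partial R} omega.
integral_(partial R) omega = 2

Stokes: integral_partial_R omega = integral_R d omega with d omega = (∂Q/∂x - ∂P/∂y) dx ∧ dy.
  ∂Q/∂x = 0
  ∂P/∂y = -4*y
  integrand = ∂Q/∂x - ∂P/∂y = 4*y.
Integrating over R: integral_0^1 integral_0^1 (4*y) dx dy = 2.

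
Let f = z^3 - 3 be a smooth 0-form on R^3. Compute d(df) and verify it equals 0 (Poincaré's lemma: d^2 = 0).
d(df) = 0

Step 1: df = sum_i (∂f/∂x_i) dx_i = (0) dx + (0) dy + (3*z^2) dz.
Step 2: Apply d again. Using the 1-form formula, the coefficient of dx ∧ dy in d(df) is ∂^2 f/∂x ∂y - ∂^2 f/∂y ∂x = (0) - (0) = 0 (equality of mixed partials for smooth f).
Similarly for dx ∧ dz and dy ∧ dz — all coefficients vanish. So d(df) = 0.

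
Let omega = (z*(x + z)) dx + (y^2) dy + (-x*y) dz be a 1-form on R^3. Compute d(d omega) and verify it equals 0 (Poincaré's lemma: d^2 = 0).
d(d omega) = 0

Step 1: d omega = sum_{i<j} (∂f_j/∂x_i - ∂f_i/∂x_j) dx_i ∧ dx_j:
  coeff of dx ∧ dy: 0
  coeff of dx ∧ dz: -x - y - 2*z
  coeff of dy ∧ dz: -x
Step 2: Apply d again to each 2-form coefficient. The only possible 3-form in R^3 is dx ∧ dy ∧ dz, with coefficient
  ∂(coeff of dy∧dz)/∂x - ∂(coeff of dx∧dz)/∂y + ∂(coeff of dx∧dy)/∂z
  = ∂/∂x (-x) - ∂/∂y (-x - y - 2*z) + ∂/∂z (0).
Each of these terms simplifies to sums of mixed partials that cancel in pairs. The result is 0 (by equality of mixed partials for smooth functions — Schwarz / Clairaut).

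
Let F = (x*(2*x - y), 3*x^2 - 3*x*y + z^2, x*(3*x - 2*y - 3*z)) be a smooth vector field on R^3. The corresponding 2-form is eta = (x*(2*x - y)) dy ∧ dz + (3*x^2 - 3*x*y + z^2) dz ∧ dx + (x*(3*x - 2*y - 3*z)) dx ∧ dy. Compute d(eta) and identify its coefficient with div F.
d(eta) = (-2*x - y) dx ∧ dy ∧ dz; div F = -2*x - y

For a 2-form in R^3 of the form above, applying d gives a 3-form with coefficient ∂P/∂x + ∂Q/∂y + ∂R/∂z:
  ∂P/∂x = 4*x - y
  ∂Q/∂y = -3*x
  ∂R/∂z = -3*x
Sum = -2*x - y, which is exactly div F.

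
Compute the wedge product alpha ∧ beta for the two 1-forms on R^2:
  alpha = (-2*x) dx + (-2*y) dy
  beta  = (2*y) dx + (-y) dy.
alpha ∧ beta = (2*y*(x + 2*y)) dx ∧ dy

Distribute the wedge, using dx_i ∧ dx_j = -dx_j ∧ dx_i and dx_i ∧ dx_i = 0. For each pair (i, j) with i < j, the coefficient of dx_i ∧ dx_j in alpha ∧ beta is (alpha_i * beta_j - alpha_j * beta_i). Collecting: alpha ∧ beta = (2*y*(x + 2*y)) dx ∧ dy.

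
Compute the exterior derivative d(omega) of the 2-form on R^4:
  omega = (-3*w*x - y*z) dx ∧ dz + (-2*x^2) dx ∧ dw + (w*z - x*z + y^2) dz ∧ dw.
d(omega) = (z) dx ∧ dy ∧ dz + (-3*x - z) dx ∧ dz ∧ dw + (2*y) dy ∧ dz ∧ dw

For a 2-form omega = sum_{i<j} g_{ij} dx_i ∧ dx_j, the exterior derivative is
  d(omega) = sum_{i<j} d(g_{ij}) ∧ dx_i ∧ dx_j = sum_{i<j, k} (∂g_{ij}/∂x_k) dx_k ∧ dx_i ∧ dx_j.
Expand each term, using dx_k ∧ dx_i ∧ dx_j = sgn(permutation) dx_{(a)} ∧ dx_{(b)} ∧ dx_{(c)} with (a < b < c) sorted:
  d(-3*w*x - y*z) includes (∂/∂y)(-3*w*x - y*z) dy = (-z) dy, which multiplied by dx ∧ dz gives (z) dx ∧ dy ∧ dz
  d(-3*w*x - y*z) includes (∂/∂w)(-3*w*x - y*z) dw = (-3*x) dw, which multiplied by dx ∧ dz gives (-3*x) dx ∧ dz ∧ dw
  d(w*z - x*z + y^2) includes (∂/∂x)(w*z - x*z + y^2) dx = (-z) dx, which multiplied by dz ∧ dw gives (-z) dx ∧ dz ∧ dw
  d(w*z - x*z + y^2) includes (∂/∂y)(w*z - x*z + y^2) dy = (2*y) dy, which multiplied by dz ∧ dw gives (2*y) dy ∧ dz ∧ dw
Collecting like 3-forms: d(omega) = (z) dx ∧ dy ∧ dz + (-3*x - z) dx ∧ dz ∧ dw + (2*y) dy ∧ dz ∧ dw.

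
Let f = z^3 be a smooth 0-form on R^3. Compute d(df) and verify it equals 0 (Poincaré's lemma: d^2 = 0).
d(df) = 0

Step 1: df = sum_i (∂f/∂x_i) dx_i = (0) dx + (0) dy + (3*z^2) dz.
Step 2: Apply d again. Using the 1-form formula, the coefficient of dx ∧ dy in d(df) is ∂^2 f/∂x ∂y - ∂^2 f/∂y ∂x = (0) - (0) = 0 (equality of mixed partials for smooth f).
Similarly for dx ∧ dz and dy ∧ dz — all coefficients vanish. So d(df) = 0.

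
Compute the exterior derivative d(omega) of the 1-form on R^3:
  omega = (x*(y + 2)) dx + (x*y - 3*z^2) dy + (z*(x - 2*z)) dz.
d(omega) = (-x + y) dx ∧ dy + (z) dx ∧ dz + (6*z) dy ∧ dz

For a 1-form omega = sum_i f_i dx_i, the exterior derivative is
  d(omega) = sum_{i < j} (∂f_j/∂x_i - ∂f_i/∂x_j) dx_i ∧ dx_j.
  coefficient of dx ∧ dy: ∂f_2/∂x - ∂f_1/∂y = ∂(x*y - 3*z^2)/∂x - ∂(x*(y + 2))/∂y = -x + y
  coefficient of dx ∧ dz: ∂f_3/∂x - ∂f_1/∂z = ∂(z*(x - 2*z))/∂x - ∂(x*(y + 2))/∂z = z
  coefficient of dy ∧ dz: ∂f_3/∂y - ∂f_2/∂z = ∂(z*(x - 2*z))/∂y - ∂(x*y - 3*z^2)/∂z = 6*z
Assembling: d(omega) = (-x + y) dx ∧ dy + (z) dx ∧ dz + (6*z) dy ∧ dz.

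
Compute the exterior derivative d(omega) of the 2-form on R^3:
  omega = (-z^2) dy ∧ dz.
d(omega) = 0

For a 2-form omega = sum_{i<j} g_{ij} dx_i ∧ dx_j, the exterior derivative is
  d(omega) = sum_{i<j} d(g_{ij}) ∧ dx_i ∧ dx_j = sum_{i<j, k} (∂g_{ij}/∂x_k) dx_k ∧ dx_i ∧ dx_j.
Expand each term, using dx_k ∧ dx_i ∧ dx_j = sgn(permutation) dx_{(a)} ∧ dx_{(b)} ∧ dx_{(c)} with (a < b < c) sorted:

Collecting like 3-forms: d(omega) = 0.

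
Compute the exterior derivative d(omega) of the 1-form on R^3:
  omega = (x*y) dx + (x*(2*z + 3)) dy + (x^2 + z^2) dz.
d(omega) = (-x + 2*z + 3) dx ∧ dy + (2*x) dx ∧ dz + (-2*x) dy ∧ dz

For a 1-form omega = sum_i f_i dx_i, the exterior derivative is
  d(omega) = sum_{i < j} (∂f_j/∂x_i - ∂f_i/∂x_j) dx_i ∧ dx_j.
  coefficient of dx ∧ dy: ∂f_2/∂x - ∂f_1/∂y = ∂(x*(2*z + 3))/∂x - ∂(x*y)/∂y = -x + 2*z + 3
  coefficient of dx ∧ dz: ∂f_3/∂x - ∂f_1/∂z = ∂(x^2 + z^2)/∂x - ∂(x*y)/∂z = 2*x
  coefficient of dy ∧ dz: ∂f_3/∂y - ∂f_2/∂z = ∂(x^2 + z^2)/∂y - ∂(x*(2*z + 3))/∂z = -2*x
Assembling: d(omega) = (-x + 2*z + 3) dx ∧ dy + (2*x) dx ∧ dz + (-2*x) dy ∧ dz.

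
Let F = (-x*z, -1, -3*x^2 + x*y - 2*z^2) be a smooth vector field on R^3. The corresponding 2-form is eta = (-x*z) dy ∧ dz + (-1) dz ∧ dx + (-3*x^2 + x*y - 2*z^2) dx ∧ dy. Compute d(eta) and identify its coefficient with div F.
d(eta) = (-5*z) dx ∧ dy ∧ dz; div F = -5*z

For a 2-form in R^3 of the form above, applying d gives a 3-form with coefficient ∂P/∂x + ∂Q/∂y + ∂R/∂z:
  ∂P/∂x = -z
  ∂Q/∂y = 0
  ∂R/∂z = -4*z
Sum = -5*z, which is exactly div F.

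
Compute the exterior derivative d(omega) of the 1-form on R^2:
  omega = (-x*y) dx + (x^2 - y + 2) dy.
d(omega) = (3*x) dx ∧ dy

For a 1-form omega = sum_i f_i dx_i, the exterior derivative is
  d(omega) = sum_{i < j} (∂f_j/∂x_i - ∂f_i/∂x_j) dx_i ∧ dx_j.
  coefficient of dx ∧ dy: ∂f_2/∂x - ∂f_1/∂y = ∂(x^2 - y + 2)/∂x - ∂(-x*y)/∂y = 3*x
Assembling: d(omega) = (3*x) dx ∧ dy.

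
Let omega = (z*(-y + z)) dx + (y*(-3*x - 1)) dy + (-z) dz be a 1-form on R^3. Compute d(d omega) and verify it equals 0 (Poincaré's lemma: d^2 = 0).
d(d omega) = 0

Step 1: d omega = sum_{i<j} (∂f_j/∂x_i - ∂f_i/∂x_j) dx_i ∧ dx_j:
  coeff of dx ∧ dy: -3*y + z
  coeff of dx ∧ dz: y - 2*z
  coeff of dy ∧ dz: 0
Step 2: Apply d again to each 2-form coefficient. The only possible 3-form in R^3 is dx ∧ dy ∧ dz, with coefficient
  ∂(coeff of dy∧dz)/∂x - ∂(coeff of dx∧dz)/∂y + ∂(coeff of dx∧dy)/∂z
  = ∂/∂x (0) - ∂/∂y (y - 2*z) + ∂/∂z (-3*y + z).
Each of these terms simplifies to sums of mixed partials that cancel in pairs. The result is 0 (by equality of mixed partials for smooth functions — Schwarz / Clairaut).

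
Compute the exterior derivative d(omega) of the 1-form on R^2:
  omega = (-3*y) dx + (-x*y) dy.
d(omega) = (3 - y) dx ∧ dy

For a 1-form omega = sum_i f_i dx_i, the exterior derivative is
  d(omega) = sum_{i < j} (∂f_j/∂x_i - ∂f_i/∂x_j) dx_i ∧ dx_j.
  coefficient of dx ∧ dy: ∂f_2/∂x - ∂f_1/∂y = ∂(-x*y)/∂x - ∂(-3*y)/∂y = 3 - y
Assembling: d(omega) = (3 - y) dx ∧ dy.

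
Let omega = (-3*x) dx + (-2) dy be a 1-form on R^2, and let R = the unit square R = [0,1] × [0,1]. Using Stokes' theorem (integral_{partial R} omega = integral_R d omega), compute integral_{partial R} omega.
integral_(partial R) omega = 0

Stokes: integral_partial_R omega = integral_R d omega with d omega = (∂Q/∂x - ∂P/∂y) dx ∧ dy.
  ∂Q/∂x = 0
  ∂P/∂y = 0
  integrand = ∂Q/∂x - ∂P/∂y = 0.
Integrating over R: integral_0^1 integral_0^1 (0) dx dy = 0.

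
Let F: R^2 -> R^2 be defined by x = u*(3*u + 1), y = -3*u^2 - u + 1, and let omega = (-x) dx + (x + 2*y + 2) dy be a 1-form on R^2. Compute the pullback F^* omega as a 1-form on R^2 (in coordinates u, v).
F^* omega = (-24*u - 4) du

Using F^*(f dg) = (f ∘ F) d(g ∘ F), substitute each coordinate x_i by F_i(u, v) in f_i, and replace dx_i by d F_i = (∂F_i/∂u) du + (∂F_i/∂v) dv.
  For the x component: f_1(F) = u*(-3*u - 1); d F_1 = (6*u + 1) du + (0) dv
  For the y component: f_2(F) = -3*u^2 - u + 4; d F_2 = (-6*u - 1) du + (0) dv
Combining and collecting du, dv coefficients:
  coeff of du: -24*u - 4
  coeff of dv: 0
F^* omega = (-24*u - 4) du.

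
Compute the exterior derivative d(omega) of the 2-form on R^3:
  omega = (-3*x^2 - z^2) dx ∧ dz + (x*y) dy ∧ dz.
d(omega) = (y) dx ∧ dy ∧ dz

For a 2-form omega = sum_{i<j} g_{ij} dx_i ∧ dx_j, the exterior derivative is
  d(omega) = sum_{i<j} d(g_{ij}) ∧ dx_i ∧ dx_j = sum_{i<j, k} (∂g_{ij}/∂x_k) dx_k ∧ dx_i ∧ dx_j.
Expand each term, using dx_k ∧ dx_i ∧ dx_j = sgn(permutation) dx_{(a)} ∧ dx_{(b)} ∧ dx_{(c)} with (a < b < c) sorted:
  d(x*y) includes (∂/∂x)(x*y) dx = (y) dx, which multiplied by dy ∧ dz gives (y) dx ∧ dy ∧ dz
Collecting like 3-forms: d(omega) = (y) dx ∧ dy ∧ dz.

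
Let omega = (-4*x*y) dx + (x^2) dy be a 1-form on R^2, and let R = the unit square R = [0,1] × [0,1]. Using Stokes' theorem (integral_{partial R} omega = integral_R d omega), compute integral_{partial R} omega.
integral_(partial R) omega = 3

Stokes: integral_partial_R omega = integral_R d omega with d omega = (∂Q/∂x - ∂P/∂y) dx ∧ dy.
  ∂Q/∂x = 2*x
  ∂P/∂y = -4*x
  integrand = ∂Q/∂x - ∂P/∂y = 6*x.
Integrating over R: integral_0^1 integral_0^1 (6*x) dx dy = 3.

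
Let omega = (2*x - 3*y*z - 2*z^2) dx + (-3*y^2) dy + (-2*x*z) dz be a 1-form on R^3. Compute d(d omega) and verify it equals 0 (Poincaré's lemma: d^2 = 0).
d(d omega) = 0

Step 1: d omega = sum_{i<j} (∂f_j/∂x_i - ∂f_i/∂x_j) dx_i ∧ dx_j:
  coeff of dx ∧ dy: 3*z
  coeff of dx ∧ dz: 3*y + 2*z
  coeff of dy ∧ dz: 0
Step 2: Apply d again to each 2-form coefficient. The only possible 3-form in R^3 is dx ∧ dy ∧ dz, with coefficient
  ∂(coeff of dy∧dz)/∂x - ∂(coeff of dx∧dz)/∂y + ∂(coeff of dx∧dy)/∂z
  = ∂/∂x (0) - ∂/∂y (3*y + 2*z) + ∂/∂z (3*z).
Each of these terms simplifies to sums of mixed partials that cancel in pairs. The result is 0 (by equality of mixed partials for smooth functions — Schwarz / Clairaut).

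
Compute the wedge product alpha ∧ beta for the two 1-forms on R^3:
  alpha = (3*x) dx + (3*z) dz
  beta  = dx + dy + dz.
alpha ∧ beta = (3*x) dx ∧ dy + (3*x - 3*z) dx ∧ dz + (-3*z) dy ∧ dz

Distribute the wedge, using dx_i ∧ dx_j = -dx_j ∧ dx_i and dx_i ∧ dx_i = 0. For each pair (i, j) with i < j, the coefficient of dx_i ∧ dx_j in alpha ∧ beta is (alpha_i * beta_j - alpha_j * beta_i). Collecting: alpha ∧ beta = (3*x) dx ∧ dy + (3*x - 3*z) dx ∧ dz + (-3*z) dy ∧ dz.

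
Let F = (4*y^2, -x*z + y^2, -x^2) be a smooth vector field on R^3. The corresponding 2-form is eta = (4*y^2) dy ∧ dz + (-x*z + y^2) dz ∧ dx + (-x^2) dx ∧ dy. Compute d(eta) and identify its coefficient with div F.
d(eta) = (2*y) dx ∧ dy ∧ dz; div F = 2*y

For a 2-form in R^3 of the form above, applying d gives a 3-form with coefficient ∂P/∂x + ∂Q/∂y + ∂R/∂z:
  ∂P/∂x = 0
  ∂Q/∂y = 2*y
  ∂R/∂z = 0
Sum = 2*y, which is exactly div F.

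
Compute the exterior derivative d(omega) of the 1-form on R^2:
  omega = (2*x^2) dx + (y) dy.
d(omega) = 0

For a 1-form omega = sum_i f_i dx_i, the exterior derivative is
  d(omega) = sum_{i < j} (∂f_j/∂x_i - ∂f_i/∂x_j) dx_i ∧ dx_j.

Assembling: d(omega) = 0.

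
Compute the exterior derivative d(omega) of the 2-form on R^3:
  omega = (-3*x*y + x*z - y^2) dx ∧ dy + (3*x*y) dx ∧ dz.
d(omega) = (-2*x) dx ∧ dy ∧ dz

For a 2-form omega = sum_{i<j} g_{ij} dx_i ∧ dx_j, the exterior derivative is
  d(omega) = sum_{i<j} d(g_{ij}) ∧ dx_i ∧ dx_j = sum_{i<j, k} (∂g_{ij}/∂x_k) dx_k ∧ dx_i ∧ dx_j.
Expand each term, using dx_k ∧ dx_i ∧ dx_j = sgn(permutation) dx_{(a)} ∧ dx_{(b)} ∧ dx_{(c)} with (a < b < c) sorted:
  d(-3*x*y + x*z - y^2) includes (∂/∂z)(-3*x*y + x*z - y^2) dz = (x) dz, which multiplied by dx ∧ dy gives (x) dx ∧ dy ∧ dz
  d(3*x*y) includes (∂/∂y)(3*x*y) dy = (3*x) dy, which multiplied by dx ∧ dz gives (-3*x) dx ∧ dy ∧ dz
Collecting like 3-forms: d(omega) = (-2*x) dx ∧ dy ∧ dz.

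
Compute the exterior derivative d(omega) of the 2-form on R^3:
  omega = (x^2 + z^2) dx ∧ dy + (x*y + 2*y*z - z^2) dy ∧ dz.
d(omega) = (y + 2*z) dx ∧ dy ∧ dz

For a 2-form omega = sum_{i<j} g_{ij} dx_i ∧ dx_j, the exterior derivative is
  d(omega) = sum_{i<j} d(g_{ij}) ∧ dx_i ∧ dx_j = sum_{i<j, k} (∂g_{ij}/∂x_k) dx_k ∧ dx_i ∧ dx_j.
Expand each term, using dx_k ∧ dx_i ∧ dx_j = sgn(permutation) dx_{(a)} ∧ dx_{(b)} ∧ dx_{(c)} with (a < b < c) sorted:
  d(x^2 + z^2) includes (∂/∂z)(x^2 + z^2) dz = (2*z) dz, which multiplied by dx ∧ dy gives (2*z) dx ∧ dy ∧ dz
  d(x*y + 2*y*z - z^2) includes (∂/∂x)(x*y + 2*y*z - z^2) dx = (y) dx, which multiplied by dy ∧ dz gives (y) dx ∧ dy ∧ dz
Collecting like 3-forms: d(omega) = (y + 2*z) dx ∧ dy ∧ dz.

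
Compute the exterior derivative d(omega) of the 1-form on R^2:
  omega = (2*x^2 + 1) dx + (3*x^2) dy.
d(omega) = (6*x) dx ∧ dy

For a 1-form omega = sum_i f_i dx_i, the exterior derivative is
  d(omega) = sum_{i < j} (∂f_j/∂x_i - ∂f_i/∂x_j) dx_i ∧ dx_j.
  coefficient of dx ∧ dy: ∂f_2/∂x - ∂f_1/∂y = ∂(3*x^2)/∂x - ∂(2*x^2 + 1)/∂y = 6*x
Assembling: d(omega) = (6*x) dx ∧ dy.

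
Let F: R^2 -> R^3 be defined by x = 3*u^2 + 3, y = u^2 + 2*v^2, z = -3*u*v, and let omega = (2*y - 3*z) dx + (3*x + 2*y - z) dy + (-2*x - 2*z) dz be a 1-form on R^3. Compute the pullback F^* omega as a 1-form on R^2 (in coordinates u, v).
F^* omega = (34*u^3 + 78*u^2*v + 14*u*v^2 + 18*u + 18*v) du + (18*u^3 + 26*u^2*v + 12*u*v^2 + 18*u + 16*v^3 + 36*v) dv

Using F^*(f dg) = (f ∘ F) d(g ∘ F), substitute each coordinate x_i by F_i(u, v) in f_i, and replace dx_i by d F_i = (∂F_i/∂u) du + (∂F_i/∂v) dv.
  For the x component: f_1(F) = 2*u^2 + 9*u*v + 4*v^2; d F_1 = (6*u) du + (0) dv
  For the y component: f_2(F) = 11*u^2 + 3*u*v + 4*v^2 + 9; d F_2 = (2*u) du + (4*v) dv
  For the z component: f_3(F) = -6*u^2 + 6*u*v - 6; d F_3 = (-3*v) du + (-3*u) dv
Combining and collecting du, dv coefficients:
  coeff of du: 34*u^3 + 78*u^2*v + 14*u*v^2 + 18*u + 18*v
  coeff of dv: 18*u^3 + 26*u^2*v + 12*u*v^2 + 18*u + 16*v^3 + 36*v
F^* omega = (34*u^3 + 78*u^2*v + 14*u*v^2 + 18*u + 18*v) du + (18*u^3 + 26*u^2*v + 12*u*v^2 + 18*u + 16*v^3 + 36*v) dv.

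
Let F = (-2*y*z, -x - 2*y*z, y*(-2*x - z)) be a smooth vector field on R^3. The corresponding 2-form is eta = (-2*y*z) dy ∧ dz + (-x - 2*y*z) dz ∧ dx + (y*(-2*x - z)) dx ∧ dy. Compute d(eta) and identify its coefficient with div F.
d(eta) = (-y - 2*z) dx ∧ dy ∧ dz; div F = -y - 2*z

For a 2-form in R^3 of the form above, applying d gives a 3-form with coefficient ∂P/∂x + ∂Q/∂y + ∂R/∂z:
  ∂P/∂x = 0
  ∂Q/∂y = -2*z
  ∂R/∂z = -y
Sum = -y - 2*z, which is exactly div F.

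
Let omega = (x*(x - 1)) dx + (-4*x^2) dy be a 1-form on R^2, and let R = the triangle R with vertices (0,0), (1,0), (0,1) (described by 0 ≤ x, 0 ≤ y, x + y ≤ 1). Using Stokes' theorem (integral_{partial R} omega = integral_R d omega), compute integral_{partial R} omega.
integral_(partial R) omega = -4/3

Stokes: integral_partial_R omega = integral_R d omega with d omega = (∂Q/∂x - ∂P/∂y) dx ∧ dy.
  ∂Q/∂x = -8*x
  ∂P/∂y = 0
  integrand = ∂Q/∂x - ∂P/∂y = -8*x.
Integrating over R: integral_0^1 integral_0^{1-x} (-8*x) dy dx = -4/3.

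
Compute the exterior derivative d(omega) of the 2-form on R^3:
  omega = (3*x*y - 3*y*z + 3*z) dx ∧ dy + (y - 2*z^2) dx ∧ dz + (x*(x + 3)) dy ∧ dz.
d(omega) = (2*x - 3*y + 5) dx ∧ dy ∧ dz

For a 2-form omega = sum_{i<j} g_{ij} dx_i ∧ dx_j, the exterior derivative is
  d(omega) = sum_{i<j} d(g_{ij}) ∧ dx_i ∧ dx_j = sum_{i<j, k} (∂g_{ij}/∂x_k) dx_k ∧ dx_i ∧ dx_j.
Expand each term, using dx_k ∧ dx_i ∧ dx_j = sgn(permutation) dx_{(a)} ∧ dx_{(b)} ∧ dx_{(c)} with (a < b < c) sorted:
  d(3*x*y - 3*y*z + 3*z) includes (∂/∂z)(3*x*y - 3*y*z + 3*z) dz = (3 - 3*y) dz, which multiplied by dx ∧ dy gives (3 - 3*y) dx ∧ dy ∧ dz
  d(y - 2*z^2) includes (∂/∂y)(y - 2*z^2) dy = (1) dy, which multiplied by dx ∧ dz gives (-1) dx ∧ dy ∧ dz
  d(x*(x + 3)) includes (∂/∂x)(x*(x + 3)) dx = (2*x + 3) dx, which multiplied by dy ∧ dz gives (2*x + 3) dx ∧ dy ∧ dz
Collecting like 3-forms: d(omega) = (2*x - 3*y + 5) dx ∧ dy ∧ dz.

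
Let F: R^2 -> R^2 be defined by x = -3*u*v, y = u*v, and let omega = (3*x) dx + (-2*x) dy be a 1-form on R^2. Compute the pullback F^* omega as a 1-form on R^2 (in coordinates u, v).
F^* omega = (33*u*v^2) du + (33*u^2*v) dv

Using F^*(f dg) = (f ∘ F) d(g ∘ F), substitute each coordinate x_i by F_i(u, v) in f_i, and replace dx_i by d F_i = (∂F_i/∂u) du + (∂F_i/∂v) dv.
  For the x component: f_1(F) = -9*u*v; d F_1 = (-3*v) du + (-3*u) dv
  For the y component: f_2(F) = 6*u*v; d F_2 = (v) du + (u) dv
Combining and collecting du, dv coefficients:
  coeff of du: 33*u*v^2
  coeff of dv: 33*u^2*v
F^* omega = (33*u*v^2) du + (33*u^2*v) dv.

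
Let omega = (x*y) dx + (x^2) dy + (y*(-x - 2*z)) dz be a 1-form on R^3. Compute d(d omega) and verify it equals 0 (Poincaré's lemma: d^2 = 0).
d(d omega) = 0

Step 1: d omega = sum_{i<j} (∂f_j/∂x_i - ∂f_i/∂x_j) dx_i ∧ dx_j:
  coeff of dx ∧ dy: x
  coeff of dx ∧ dz: -y
  coeff of dy ∧ dz: -x - 2*z
Step 2: Apply d again to each 2-form coefficient. The only possible 3-form in R^3 is dx ∧ dy ∧ dz, with coefficient
  ∂(coeff of dy∧dz)/∂x - ∂(coeff of dx∧dz)/∂y + ∂(coeff of dx∧dy)/∂z
  = ∂/∂x (-x - 2*z) - ∂/∂y (-y) + ∂/∂z (x).
Each of these terms simplifies to sums of mixed partials that cancel in pairs. The result is 0 (by equality of mixed partials for smooth functions — Schwarz / Clairaut).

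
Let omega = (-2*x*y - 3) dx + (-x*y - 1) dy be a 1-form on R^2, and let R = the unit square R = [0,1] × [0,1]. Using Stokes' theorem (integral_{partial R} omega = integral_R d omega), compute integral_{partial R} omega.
integral_(partial R) omega = 1/2

Stokes: integral_partial_R omega = integral_R d omega with d omega = (∂Q/∂x - ∂P/∂y) dx ∧ dy.
  ∂Q/∂x = -y
  ∂P/∂y = -2*x
  integrand = ∂Q/∂x - ∂P/∂y = 2*x - y.
Integrating over R: integral_0^1 integral_0^1 (2*x - y) dx dy = 1/2.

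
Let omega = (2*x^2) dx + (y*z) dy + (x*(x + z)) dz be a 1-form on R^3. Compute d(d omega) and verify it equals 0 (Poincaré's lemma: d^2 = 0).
d(d omega) = 0

Step 1: d omega = sum_{i<j} (∂f_j/∂x_i - ∂f_i/∂x_j) dx_i ∧ dx_j:
  coeff of dx ∧ dy: 0
  coeff of dx ∧ dz: 2*x + z
  coeff of dy ∧ dz: -y
Step 2: Apply d again to each 2-form coefficient. The only possible 3-form in R^3 is dx ∧ dy ∧ dz, with coefficient
  ∂(coeff of dy∧dz)/∂x - ∂(coeff of dx∧dz)/∂y + ∂(coeff of dx∧dy)/∂z
  = ∂/∂x (-y) - ∂/∂y (2*x + z) + ∂/∂z (0).
Each of these terms simplifies to sums of mixed partials that cancel in pairs. The result is 0 (by equality of mixed partials for smooth functions — Schwarz / Clairaut).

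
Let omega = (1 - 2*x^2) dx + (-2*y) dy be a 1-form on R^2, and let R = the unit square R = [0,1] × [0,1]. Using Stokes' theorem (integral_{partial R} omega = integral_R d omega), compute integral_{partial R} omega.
integral_(partial R) omega = 0

Stokes: integral_partial_R omega = integral_R d omega with d omega = (∂Q/∂x - ∂P/∂y) dx ∧ dy.
  ∂Q/∂x = 0
  ∂P/∂y = 0
  integrand = ∂Q/∂x - ∂P/∂y = 0.
Integrating over R: integral_0^1 integral_0^1 (0) dx dy = 0.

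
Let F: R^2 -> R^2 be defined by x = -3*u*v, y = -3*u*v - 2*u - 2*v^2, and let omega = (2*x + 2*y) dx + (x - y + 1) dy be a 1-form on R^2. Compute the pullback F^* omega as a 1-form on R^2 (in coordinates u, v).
F^* omega = (36*u*v^2 + 6*u*v - 4*u + 6*v^3 - 4*v^2 - 3*v - 2) du + (36*u^2*v + 6*u^2 + 6*u*v^2 - 8*u*v - 3*u - 8*v^3 - 4*v) dv

Using F^*(f dg) = (f ∘ F) d(g ∘ F), substitute each coordinate x_i by F_i(u, v) in f_i, and replace dx_i by d F_i = (∂F_i/∂u) du + (∂F_i/∂v) dv.
  For the x component: f_1(F) = -12*u*v - 4*u - 4*v^2; d F_1 = (-3*v) du + (-3*u) dv
  For the y component: f_2(F) = 2*u + 2*v^2 + 1; d F_2 = (-3*v - 2) du + (-3*u - 4*v) dv
Combining and collecting du, dv coefficients:
  coeff of du: 36*u*v^2 + 6*u*v - 4*u + 6*v^3 - 4*v^2 - 3*v - 2
  coeff of dv: 36*u^2*v + 6*u^2 + 6*u*v^2 - 8*u*v - 3*u - 8*v^3 - 4*v
F^* omega = (36*u*v^2 + 6*u*v - 4*u + 6*v^3 - 4*v^2 - 3*v - 2) du + (36*u^2*v + 6*u^2 + 6*u*v^2 - 8*u*v - 3*u - 8*v^3 - 4*v) dv.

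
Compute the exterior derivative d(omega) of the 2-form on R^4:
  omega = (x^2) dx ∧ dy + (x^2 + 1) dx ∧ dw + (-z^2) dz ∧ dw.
d(omega) = 0

For a 2-form omega = sum_{i<j} g_{ij} dx_i ∧ dx_j, the exterior derivative is
  d(omega) = sum_{i<j} d(g_{ij}) ∧ dx_i ∧ dx_j = sum_{i<j, k} (∂g_{ij}/∂x_k) dx_k ∧ dx_i ∧ dx_j.
Expand each term, using dx_k ∧ dx_i ∧ dx_j = sgn(permutation) dx_{(a)} ∧ dx_{(b)} ∧ dx_{(c)} with (a < b < c) sorted:

Collecting like 3-forms: d(omega) = 0.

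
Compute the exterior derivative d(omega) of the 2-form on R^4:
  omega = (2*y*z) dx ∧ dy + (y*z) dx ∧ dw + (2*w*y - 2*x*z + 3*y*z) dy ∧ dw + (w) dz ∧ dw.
d(omega) = (2*y) dx ∧ dy ∧ dz + (-3*z) dx ∧ dy ∧ dw + (-y) dx ∧ dz ∧ dw + (2*x - 3*y) dy ∧ dz ∧ dw

For a 2-form omega = sum_{i<j} g_{ij} dx_i ∧ dx_j, the exterior derivative is
  d(omega) = sum_{i<j} d(g_{ij}) ∧ dx_i ∧ dx_j = sum_{i<j, k} (∂g_{ij}/∂x_k) dx_k ∧ dx_i ∧ dx_j.
Expand each term, using dx_k ∧ dx_i ∧ dx_j = sgn(permutation) dx_{(a)} ∧ dx_{(b)} ∧ dx_{(c)} with (a < b < c) sorted:
  d(2*y*z) includes (∂/∂z)(2*y*z) dz = (2*y) dz, which multiplied by dx ∧ dy gives (2*y) dx ∧ dy ∧ dz
  d(y*z) includes (∂/∂y)(y*z) dy = (z) dy, which multiplied by dx ∧ dw gives (-z) dx ∧ dy ∧ dw
  d(y*z) includes (∂/∂z)(y*z) dz = (y) dz, which multiplied by dx ∧ dw gives (-y) dx ∧ dz ∧ dw
  d(2*w*y - 2*x*z + 3*y*z) includes (∂/∂x)(2*w*y - 2*x*z + 3*y*z) dx = (-2*z) dx, which multiplied by dy ∧ dw gives (-2*z) dx ∧ dy ∧ dw
  d(2*w*y - 2*x*z + 3*y*z) includes (∂/∂z)(2*w*y - 2*x*z + 3*y*z) dz = (-2*x + 3*y) dz, which multiplied by dy ∧ dw gives (2*x - 3*y) dy ∧ dz ∧ dw
Collecting like 3-forms: d(omega) = (2*y) dx ∧ dy ∧ dz + (-3*z) dx ∧ dy ∧ dw + (-y) dx ∧ dz ∧ dw + (2*x - 3*y) dy ∧ dz ∧ dw.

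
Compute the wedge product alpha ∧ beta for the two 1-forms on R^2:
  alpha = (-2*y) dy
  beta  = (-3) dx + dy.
alpha ∧ beta = (-6*y) dx ∧ dy

Distribute the wedge, using dx_i ∧ dx_j = -dx_j ∧ dx_i and dx_i ∧ dx_i = 0. For each pair (i, j) with i < j, the coefficient of dx_i ∧ dx_j in alpha ∧ beta is (alpha_i * beta_j - alpha_j * beta_i). Collecting: alpha ∧ beta = (-6*y) dx ∧ dy.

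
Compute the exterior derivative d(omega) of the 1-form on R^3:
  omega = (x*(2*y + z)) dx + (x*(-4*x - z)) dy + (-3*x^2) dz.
d(omega) = (-10*x - z) dx ∧ dy + (-7*x) dx ∧ dz + (x) dy ∧ dz

For a 1-form omega = sum_i f_i dx_i, the exterior derivative is
  d(omega) = sum_{i < j} (∂f_j/∂x_i - ∂f_i/∂x_j) dx_i ∧ dx_j.
  coefficient of dx ∧ dy: ∂f_2/∂x - ∂f_1/∂y = ∂(x*(-4*x - z))/∂x - ∂(x*(2*y + z))/∂y = -10*x - z
  coefficient of dx ∧ dz: ∂f_3/∂x - ∂f_1/∂z = ∂(-3*x^2)/∂x - ∂(x*(2*y + z))/∂z = -7*x
  coefficient of dy ∧ dz: ∂f_3/∂y - ∂f_2/∂z = ∂(-3*x^2)/∂y - ∂(x*(-4*x - z))/∂z = x
Assembling: d(omega) = (-10*x - z) dx ∧ dy + (-7*x) dx ∧ dz + (x) dy ∧ dz.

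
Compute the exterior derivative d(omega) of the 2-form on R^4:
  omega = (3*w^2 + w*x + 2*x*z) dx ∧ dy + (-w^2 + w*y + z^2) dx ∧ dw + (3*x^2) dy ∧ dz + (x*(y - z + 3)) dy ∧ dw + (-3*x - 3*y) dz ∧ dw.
d(omega) = (8*x) dx ∧ dy ∧ dz + (5*w + x + y - z + 3) dx ∧ dy ∧ dw + (-2*z - 3) dx ∧ dz ∧ dw + (x - 3) dy ∧ dz ∧ dw

For a 2-form omega = sum_{i<j} g_{ij} dx_i ∧ dx_j, the exterior derivative is
  d(omega) = sum_{i<j} d(g_{ij}) ∧ dx_i ∧ dx_j = sum_{i<j, k} (∂g_{ij}/∂x_k) dx_k ∧ dx_i ∧ dx_j.
Expand each term, using dx_k ∧ dx_i ∧ dx_j = sgn(permutation) dx_{(a)} ∧ dx_{(b)} ∧ dx_{(c)} with (a < b < c) sorted:
  d(3*w^2 + w*x + 2*x*z) includes (∂/∂z)(3*w^2 + w*x + 2*x*z) dz = (2*x) dz, which multiplied by dx ∧ dy gives (2*x) dx ∧ dy ∧ dz
  d(3*w^2 + w*x + 2*x*z) includes (∂/∂w)(3*w^2 + w*x + 2*x*z) dw = (6*w + x) dw, which multiplied by dx ∧ dy gives (6*w + x) dx ∧ dy ∧ dw
  d(-w^2 + w*y + z^2) includes (∂/∂y)(-w^2 + w*y + z^2) dy = (w) dy, which multiplied by dx ∧ dw gives (-w) dx ∧ dy ∧ dw
  d(-w^2 + w*y + z^2) includes (∂/∂z)(-w^2 + w*y + z^2) dz = (2*z) dz, which multiplied by dx ∧ dw gives (-2*z) dx ∧ dz ∧ dw
  d(3*x^2) includes (∂/∂x)(3*x^2) dx = (6*x) dx, which multiplied by dy ∧ dz gives (6*x) dx ∧ dy ∧ dz
  d(x*(y - z + 3)) includes (∂/∂x)(x*(y - z + 3)) dx = (y - z + 3) dx, which multiplied by dy ∧ dw gives (y - z + 3) dx ∧ dy ∧ dw
  d(x*(y - z + 3)) includes (∂/∂z)(x*(y - z + 3)) dz = (-x) dz, which multiplied by dy ∧ dw gives (x) dy ∧ dz ∧ dw
  d(-3*x - 3*y) includes (∂/∂x)(-3*x - 3*y) dx = (-3) dx, which multiplied by dz ∧ dw gives (-3) dx ∧ dz ∧ dw
  d(-3*x - 3*y) includes (∂/∂y)(-3*x - 3*y) dy = (-3) dy, which multiplied by dz ∧ dw gives (-3) dy ∧ dz ∧ dw
Collecting like 3-forms: d(omega) = (8*x) dx ∧ dy ∧ dz + (5*w + x + y - z + 3) dx ∧ dy ∧ dw + (-2*z - 3) dx ∧ dz ∧ dw + (x - 3) dy ∧ dz ∧ dw.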